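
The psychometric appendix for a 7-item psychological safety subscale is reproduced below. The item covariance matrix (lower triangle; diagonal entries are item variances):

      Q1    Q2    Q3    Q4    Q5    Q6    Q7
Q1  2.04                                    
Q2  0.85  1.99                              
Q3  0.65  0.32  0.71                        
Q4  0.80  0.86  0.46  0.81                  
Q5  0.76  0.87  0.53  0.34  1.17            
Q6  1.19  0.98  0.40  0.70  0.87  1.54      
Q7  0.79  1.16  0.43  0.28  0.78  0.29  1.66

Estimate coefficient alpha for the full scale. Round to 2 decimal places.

Σσ²ᵢ = 2.04 + 1.99 + 0.71 + 0.81 + 1.17 + 1.54 + 1.66 = 9.92
Σ_{i<j} σ_ij = 14.31
Var(T) = 9.92 + 2 × 14.31 = 38.54
α = (k/(k−1))·(1 − Σσ²ᵢ/Var(T)) = (7/6)·(1 − 9.92/38.54) = 0.87

coefficient alpha = 0.87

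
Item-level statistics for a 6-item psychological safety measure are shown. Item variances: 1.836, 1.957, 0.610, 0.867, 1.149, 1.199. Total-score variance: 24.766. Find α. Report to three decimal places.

Σσ²ᵢ = 1.836 + 1.957 + 0.610 + 0.867 + 1.149 + 1.199 = 7.618
α = (k/(k−1))·(1 − Σσ²ᵢ/total variance) = (6/5)·(1 − 7.618/24.766) = 0.831

α = 0.831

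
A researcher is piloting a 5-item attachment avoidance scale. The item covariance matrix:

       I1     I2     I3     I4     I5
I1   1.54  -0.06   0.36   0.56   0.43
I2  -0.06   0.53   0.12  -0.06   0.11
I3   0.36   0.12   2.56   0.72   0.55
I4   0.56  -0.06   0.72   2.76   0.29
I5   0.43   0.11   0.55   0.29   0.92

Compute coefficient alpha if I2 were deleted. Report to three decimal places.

Remaining items: I1, I3, I4, I5 (k = 4).
Σσᵢ² = 1.54 + 2.56 + 2.76 + 0.92 = 7.78
total variance = 7.78 + 2 × 2.91 = 13.60
α (item deleted) = (4/3)·(1 − 7.78/13.60) = 0.571

coefficient alpha = 0.571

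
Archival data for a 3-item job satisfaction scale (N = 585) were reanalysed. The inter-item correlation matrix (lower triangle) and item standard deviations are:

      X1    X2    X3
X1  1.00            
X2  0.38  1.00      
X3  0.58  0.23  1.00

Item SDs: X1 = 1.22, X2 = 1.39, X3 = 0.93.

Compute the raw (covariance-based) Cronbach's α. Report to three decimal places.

Cronbach's α = 0.641

Σσ²ᵢ = 1.22² + 1.39² + 0.93² = 4.2854
Covariances σ_ij = r_ij · s_i · s_j:
  σ(X1,X2) = 0.38 × 1.22 × 1.39 = 0.6444
  σ(X1,X3) = 0.58 × 1.22 × 0.93 = 0.6581
  σ(X2,X3) = 0.23 × 1.39 × 0.93 = 0.2973
σ²_T = Σσ²ᵢ + 2·Σσ_ij = 4.2854 + 2 × 1.5998 = 7.4850
α = (3/2)·(1 − 4.2854/7.4850) = 0.641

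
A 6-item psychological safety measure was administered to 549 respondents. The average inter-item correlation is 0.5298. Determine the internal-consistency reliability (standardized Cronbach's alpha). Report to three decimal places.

α = 0.871

Standardized α = k·r̄ / (1 + (k−1)·r̄) = 6 × 0.5298 / (1 + 5 × 0.5298)
  = 3.1788 / 3.6490 = 0.871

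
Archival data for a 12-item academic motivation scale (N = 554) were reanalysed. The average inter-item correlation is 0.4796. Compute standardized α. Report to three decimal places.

standardized α = 0.917

Standardized α = k·r̄ / (1 + (k−1)·r̄) = 12 × 0.4796 / (1 + 11 × 0.4796)
  = 5.7552 / 6.2756 = 0.917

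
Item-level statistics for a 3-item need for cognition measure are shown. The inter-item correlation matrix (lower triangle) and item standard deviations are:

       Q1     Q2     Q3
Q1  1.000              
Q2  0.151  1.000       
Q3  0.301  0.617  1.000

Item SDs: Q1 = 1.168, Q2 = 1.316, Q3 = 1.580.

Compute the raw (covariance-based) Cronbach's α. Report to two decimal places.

Cronbach's α = 0.64

Σσ²ᵢ = 1.168² + 1.316² + 1.580² = 5.5925
Covariances σ_ij = r_ij · s_i · s_j:
  σ(Q1,Q2) = 0.151 × 1.168 × 1.316 = 0.2321
  σ(Q1,Q3) = 0.301 × 1.168 × 1.580 = 0.5555
  σ(Q2,Q3) = 0.617 × 1.316 × 1.580 = 1.2829
σ²_T = Σσ²ᵢ + 2·Σσ_ij = 5.5925 + 2 × 2.0705 = 9.7335
α = (3/2)·(1 − 5.5925/9.7335) = 0.64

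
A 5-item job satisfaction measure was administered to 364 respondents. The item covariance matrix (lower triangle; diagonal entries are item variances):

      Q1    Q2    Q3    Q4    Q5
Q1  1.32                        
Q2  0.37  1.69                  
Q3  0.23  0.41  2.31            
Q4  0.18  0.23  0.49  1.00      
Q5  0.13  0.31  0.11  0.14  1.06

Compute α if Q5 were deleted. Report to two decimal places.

α = 0.50

Remaining items: Q1, Q2, Q3, Q4 (k = 4).
sum of item variances = 1.32 + 1.69 + 2.31 + 1.00 = 6.32
σ²_total = 6.32 + 2 × 1.91 = 10.14
α (item deleted) = (4/3)·(1 − 6.32/10.14) = 0.50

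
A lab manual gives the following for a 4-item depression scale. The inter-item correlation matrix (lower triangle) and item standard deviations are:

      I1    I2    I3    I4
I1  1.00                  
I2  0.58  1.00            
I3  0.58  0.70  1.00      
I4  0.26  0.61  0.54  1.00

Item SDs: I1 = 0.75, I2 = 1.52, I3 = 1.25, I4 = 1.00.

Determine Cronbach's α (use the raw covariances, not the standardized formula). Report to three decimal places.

Cronbach's α = 0.819

Σσ²ᵢ = 0.75² + 1.52² + 1.25² + 1.00² = 5.4354
Covariances σ_ij = r_ij · s_i · s_j:
  σ(I1,I2) = 0.58 × 0.75 × 1.52 = 0.6612
  σ(I1,I3) = 0.58 × 0.75 × 1.25 = 0.5437
  σ(I1,I4) = 0.26 × 0.75 × 1.00 = 0.1950
  σ(I2,I3) = 0.70 × 1.52 × 1.25 = 1.3300
  σ(I2,I4) = 0.61 × 1.52 × 1.00 = 0.9272
  σ(I3,I4) = 0.54 × 1.25 × 1.00 = 0.6750
σ²_T = Σσ²ᵢ + 2·Σσ_ij = 5.4354 + 2 × 4.3321 = 14.0996
α = (4/3)·(1 − 5.4354/14.0996) = 0.819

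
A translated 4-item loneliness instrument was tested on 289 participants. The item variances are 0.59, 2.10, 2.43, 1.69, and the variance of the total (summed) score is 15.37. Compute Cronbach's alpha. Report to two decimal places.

Σσᵢ² = 0.59 + 2.10 + 2.43 + 1.69 = 6.81
α = (k/(k−1))·(1 − Σσᵢ²/σ²_T) = (4/3)·(1 − 6.81/15.37) = 0.74

Cronbach's alpha = 0.74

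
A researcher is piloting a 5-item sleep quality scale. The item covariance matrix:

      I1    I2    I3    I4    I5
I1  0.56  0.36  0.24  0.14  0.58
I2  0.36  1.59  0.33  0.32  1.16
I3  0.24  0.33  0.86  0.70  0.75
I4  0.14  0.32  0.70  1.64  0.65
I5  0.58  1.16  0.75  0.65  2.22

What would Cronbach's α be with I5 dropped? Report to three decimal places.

Remaining items: I1, I2, I3, I4 (k = 4).
ΣVar(i) = 0.56 + 1.59 + 0.86 + 1.64 = 4.65
σ²_total = 4.65 + 2 × 2.09 = 8.83
α (item deleted) = (4/3)·(1 − 4.65/8.83) = 0.631

Cronbach's α = 0.631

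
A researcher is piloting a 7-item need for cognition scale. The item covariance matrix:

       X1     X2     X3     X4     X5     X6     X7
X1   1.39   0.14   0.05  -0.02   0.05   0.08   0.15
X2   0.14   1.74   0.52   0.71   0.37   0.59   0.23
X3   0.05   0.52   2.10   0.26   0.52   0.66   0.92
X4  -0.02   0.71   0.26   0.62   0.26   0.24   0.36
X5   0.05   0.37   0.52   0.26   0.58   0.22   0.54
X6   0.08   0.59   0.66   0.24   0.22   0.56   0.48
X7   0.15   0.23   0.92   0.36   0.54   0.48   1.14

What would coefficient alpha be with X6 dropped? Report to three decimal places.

coefficient alpha = 0.686

Remaining items: X1, X2, X3, X4, X5, X7 (k = 6).
ΣVar(i) = 1.39 + 1.74 + 2.10 + 0.62 + 0.58 + 1.14 = 7.57
Var(T) = 7.57 + 2 × 5.06 = 17.69
α (item deleted) = (6/5)·(1 − 7.57/17.69) = 0.686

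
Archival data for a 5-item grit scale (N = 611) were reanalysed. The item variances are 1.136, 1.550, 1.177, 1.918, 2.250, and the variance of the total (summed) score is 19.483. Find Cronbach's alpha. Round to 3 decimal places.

α = 0.735

Σσᵢ² = 1.136 + 1.550 + 1.177 + 1.918 + 2.250 = 8.031
α = (k/(k−1))·(1 − Σσᵢ²/total variance) = (5/4)·(1 − 8.031/19.483) = 0.735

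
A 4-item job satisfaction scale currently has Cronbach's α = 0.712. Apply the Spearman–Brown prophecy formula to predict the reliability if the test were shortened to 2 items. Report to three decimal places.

Length factor m = 2/4 = 0.5000
α' = m·α / (1 − (1−m)·α)
   = 2/4 × 0.712 / (1 − (1 − 2/4) × 0.712)
   = 0.3560 / 0.6440 = 0.553

predicted reliability = 0.553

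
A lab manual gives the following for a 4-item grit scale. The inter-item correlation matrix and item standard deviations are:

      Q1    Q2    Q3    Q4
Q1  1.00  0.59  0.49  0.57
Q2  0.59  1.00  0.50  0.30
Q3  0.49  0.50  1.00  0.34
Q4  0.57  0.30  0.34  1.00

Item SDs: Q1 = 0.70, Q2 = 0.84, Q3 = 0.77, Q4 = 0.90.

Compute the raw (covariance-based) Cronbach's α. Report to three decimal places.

Σσ²ᵢ = 0.70² + 0.84² + 0.77² + 0.90² = 2.5985
Covariances σ_ij = r_ij · s_i · s_j:
  σ(Q1,Q2) = 0.59 × 0.70 × 0.84 = 0.3469
  σ(Q1,Q3) = 0.49 × 0.70 × 0.77 = 0.2641
  σ(Q1,Q4) = 0.57 × 0.70 × 0.90 = 0.3591
  σ(Q2,Q3) = 0.50 × 0.84 × 0.77 = 0.3234
  σ(Q2,Q4) = 0.30 × 0.84 × 0.90 = 0.2268
  σ(Q3,Q4) = 0.34 × 0.77 × 0.90 = 0.2356
σ²_T = Σσ²ᵢ + 2·Σσ_ij = 2.5985 + 2 × 1.7559 = 6.1103
α = (4/3)·(1 − 2.5985/6.1103) = 0.766

Cronbach's α = 0.766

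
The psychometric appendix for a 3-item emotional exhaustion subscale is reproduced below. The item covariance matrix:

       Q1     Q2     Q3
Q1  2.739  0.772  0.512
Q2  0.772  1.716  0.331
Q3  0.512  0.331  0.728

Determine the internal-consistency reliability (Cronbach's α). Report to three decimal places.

α = 0.576

Σσᵢ² = 2.739 + 1.716 + 0.728 = 5.183
Sum of off-diagonal covariances = 1.615
σ²_total = 5.183 + 2 × 1.615 = 8.413
α = (k/(k−1))·(1 − Σσᵢ²/σ²_total) = (3/2)·(1 − 5.183/8.413) = 0.576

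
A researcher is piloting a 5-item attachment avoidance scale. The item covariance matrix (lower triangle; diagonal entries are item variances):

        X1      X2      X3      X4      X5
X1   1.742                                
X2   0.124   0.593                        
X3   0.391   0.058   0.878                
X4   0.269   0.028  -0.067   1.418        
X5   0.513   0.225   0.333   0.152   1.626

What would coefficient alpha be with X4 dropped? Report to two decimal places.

Remaining items: X1, X2, X3, X5 (k = 4).
ΣVar(i) = 1.742 + 0.593 + 0.878 + 1.626 = 4.839
Var(T) = 4.839 + 2 × 1.644 = 8.127
α (item deleted) = (4/3)·(1 − 4.839/8.127) = 0.54

coefficient alpha = 0.54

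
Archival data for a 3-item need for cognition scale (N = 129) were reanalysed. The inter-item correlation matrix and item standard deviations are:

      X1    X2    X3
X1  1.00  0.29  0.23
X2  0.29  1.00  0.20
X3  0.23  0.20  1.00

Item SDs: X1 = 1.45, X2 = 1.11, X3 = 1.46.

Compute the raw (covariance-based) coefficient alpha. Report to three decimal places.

coefficient alpha = 0.478

Σσ²ᵢ = 1.45² + 1.11² + 1.46² = 5.4662
Covariances σ_ij = r_ij · s_i · s_j:
  σ(X1,X2) = 0.29 × 1.45 × 1.11 = 0.4668
  σ(X1,X3) = 0.23 × 1.45 × 1.46 = 0.4869
  σ(X2,X3) = 0.20 × 1.11 × 1.46 = 0.3241
σ²_T = Σσ²ᵢ + 2·Σσ_ij = 5.4662 + 2 × 1.2778 = 8.0218
α = (3/2)·(1 − 5.4662/8.0218) = 0.478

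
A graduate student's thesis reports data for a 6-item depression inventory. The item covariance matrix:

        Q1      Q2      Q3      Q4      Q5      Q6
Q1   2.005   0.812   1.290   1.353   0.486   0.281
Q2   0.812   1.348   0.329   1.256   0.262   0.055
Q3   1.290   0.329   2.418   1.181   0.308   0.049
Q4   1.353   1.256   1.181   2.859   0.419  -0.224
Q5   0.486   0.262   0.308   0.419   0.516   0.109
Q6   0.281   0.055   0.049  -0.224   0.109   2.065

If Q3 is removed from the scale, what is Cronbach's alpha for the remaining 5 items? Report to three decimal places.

Remaining items: Q1, Q2, Q4, Q5, Q6 (k = 5).
sum of item variances = 2.005 + 1.348 + 2.859 + 0.516 + 2.065 = 8.793
total variance = 8.793 + 2 × 4.809 = 18.411
α (item deleted) = (5/4)·(1 − 8.793/18.411) = 0.653

α = 0.653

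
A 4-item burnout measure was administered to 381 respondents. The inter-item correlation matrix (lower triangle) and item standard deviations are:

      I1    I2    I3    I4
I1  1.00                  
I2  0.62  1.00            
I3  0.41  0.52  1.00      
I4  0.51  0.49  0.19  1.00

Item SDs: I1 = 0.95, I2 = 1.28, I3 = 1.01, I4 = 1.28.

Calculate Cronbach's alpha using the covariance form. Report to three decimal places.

α = 0.764

Σσ²ᵢ = 0.95² + 1.28² + 1.01² + 1.28² = 5.1994
Covariances σ_ij = r_ij · s_i · s_j:
  σ(I1,I2) = 0.62 × 0.95 × 1.28 = 0.7539
  σ(I1,I3) = 0.41 × 0.95 × 1.01 = 0.3934
  σ(I1,I4) = 0.51 × 0.95 × 1.28 = 0.6202
  σ(I2,I3) = 0.52 × 1.28 × 1.01 = 0.6723
  σ(I2,I4) = 0.49 × 1.28 × 1.28 = 0.8028
  σ(I3,I4) = 0.19 × 1.01 × 1.28 = 0.2456
σ²_T = Σσ²ᵢ + 2·Σσ_ij = 5.1994 + 2 × 3.4882 = 12.1758
α = (4/3)·(1 − 5.1994/12.1758) = 0.764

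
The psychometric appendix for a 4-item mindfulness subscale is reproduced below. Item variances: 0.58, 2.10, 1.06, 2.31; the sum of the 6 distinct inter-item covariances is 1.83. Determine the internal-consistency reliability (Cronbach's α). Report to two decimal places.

ΣVar(i) = 0.58 + 2.10 + 1.06 + 2.31 = 6.05
Sum of distinct covariances = 1.83
σ²_T = ΣVar(i) + 2·Σcov = 6.05 + 2 × 1.83 = 9.71
α = (4/3)·(1 − 6.05/9.71) = 0.50

Cronbach's α = 0.50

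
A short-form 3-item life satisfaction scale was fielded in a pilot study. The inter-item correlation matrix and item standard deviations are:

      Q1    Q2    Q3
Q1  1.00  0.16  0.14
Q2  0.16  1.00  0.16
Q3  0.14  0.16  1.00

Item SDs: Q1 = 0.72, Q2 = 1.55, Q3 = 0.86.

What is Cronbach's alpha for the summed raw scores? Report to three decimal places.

Cronbach's alpha = 0.311

Σσ²ᵢ = 0.72² + 1.55² + 0.86² = 3.6605
Covariances σ_ij = r_ij · s_i · s_j:
  σ(Q1,Q2) = 0.16 × 0.72 × 1.55 = 0.1786
  σ(Q1,Q3) = 0.14 × 0.72 × 0.86 = 0.0867
  σ(Q2,Q3) = 0.16 × 1.55 × 0.86 = 0.2133
σ²_T = Σσ²ᵢ + 2·Σσ_ij = 3.6605 + 2 × 0.4786 = 4.6177
α = (3/2)·(1 − 3.6605/4.6177) = 0.311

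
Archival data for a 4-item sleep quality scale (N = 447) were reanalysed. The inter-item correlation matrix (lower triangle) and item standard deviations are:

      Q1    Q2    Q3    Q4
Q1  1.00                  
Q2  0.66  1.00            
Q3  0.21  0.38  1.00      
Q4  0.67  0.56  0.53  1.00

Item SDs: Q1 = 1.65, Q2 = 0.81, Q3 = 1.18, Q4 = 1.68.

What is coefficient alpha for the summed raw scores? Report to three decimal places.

α = 0.778

Σσ²ᵢ = 1.65² + 0.81² + 1.18² + 1.68² = 7.5934
Covariances σ_ij = r_ij · s_i · s_j:
  σ(Q1,Q2) = 0.66 × 1.65 × 0.81 = 0.8821
  σ(Q1,Q3) = 0.21 × 1.65 × 1.18 = 0.4089
  σ(Q1,Q4) = 0.67 × 1.65 × 1.68 = 1.8572
  σ(Q2,Q3) = 0.38 × 0.81 × 1.18 = 0.3632
  σ(Q2,Q4) = 0.56 × 0.81 × 1.68 = 0.7620
  σ(Q3,Q4) = 0.53 × 1.18 × 1.68 = 1.0507
σ²_T = Σσ²ᵢ + 2·Σσ_ij = 7.5934 + 2 × 5.3241 = 18.2416
α = (4/3)·(1 − 7.5934/18.2416) = 0.778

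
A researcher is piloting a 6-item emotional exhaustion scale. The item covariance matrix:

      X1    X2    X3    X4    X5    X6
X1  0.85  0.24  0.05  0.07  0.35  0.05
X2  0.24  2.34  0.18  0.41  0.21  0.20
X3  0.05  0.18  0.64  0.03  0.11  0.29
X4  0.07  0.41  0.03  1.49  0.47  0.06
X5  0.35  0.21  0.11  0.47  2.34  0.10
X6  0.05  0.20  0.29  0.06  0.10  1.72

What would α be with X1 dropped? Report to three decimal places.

Remaining items: X2, X3, X4, X5, X6 (k = 5).
ΣVar(i) = 2.34 + 0.64 + 1.49 + 2.34 + 1.72 = 8.53
σ²_total = 8.53 + 2 × 2.06 = 12.65
α (item deleted) = (5/4)·(1 − 8.53/12.65) = 0.407

α = 0.407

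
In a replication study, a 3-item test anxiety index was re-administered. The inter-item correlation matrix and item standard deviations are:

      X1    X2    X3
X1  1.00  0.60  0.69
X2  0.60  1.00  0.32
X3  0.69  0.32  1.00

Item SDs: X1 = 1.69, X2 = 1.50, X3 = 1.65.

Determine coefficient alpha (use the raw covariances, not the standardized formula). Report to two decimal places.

Σσ²ᵢ = 1.69² + 1.50² + 1.65² = 7.8286
Covariances σ_ij = r_ij · s_i · s_j:
  σ(X1,X2) = 0.60 × 1.69 × 1.50 = 1.5210
  σ(X1,X3) = 0.69 × 1.69 × 1.65 = 1.9241
  σ(X2,X3) = 0.32 × 1.50 × 1.65 = 0.7920
σ²_T = Σσ²ᵢ + 2·Σσ_ij = 7.8286 + 2 × 4.2371 = 16.3028
α = (3/2)·(1 − 7.8286/16.3028) = 0.78

coefficient alpha = 0.78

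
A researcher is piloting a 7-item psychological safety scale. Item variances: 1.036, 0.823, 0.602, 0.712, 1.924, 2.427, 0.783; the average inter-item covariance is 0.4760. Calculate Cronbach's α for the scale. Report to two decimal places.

α = 0.82

Σσᵢ² = 1.036 + 0.823 + 0.602 + 0.712 + 1.924 + 2.427 + 0.783 = 8.307
Sum of the 21 distinct covariances = 21 × 0.4760 = 9.9960
total variance = Σσᵢ² + 2·Σcov = 8.307 + 2 × 9.9960 = 28.2990
α = (7/6)·(1 − 8.307/28.2990) = 0.82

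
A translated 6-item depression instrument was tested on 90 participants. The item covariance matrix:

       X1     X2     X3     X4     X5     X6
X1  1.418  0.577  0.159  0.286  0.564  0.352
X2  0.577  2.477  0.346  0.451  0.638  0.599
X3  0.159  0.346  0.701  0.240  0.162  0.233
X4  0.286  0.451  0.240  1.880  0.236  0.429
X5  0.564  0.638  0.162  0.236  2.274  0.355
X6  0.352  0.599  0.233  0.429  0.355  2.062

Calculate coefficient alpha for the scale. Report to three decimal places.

Σσ²ᵢ = 1.418 + 2.477 + 0.701 + 1.880 + 2.274 + 2.062 = 10.812
Sum of off-diagonal covariances = 5.627
σ²_total = 10.812 + 2 × 5.627 = 22.066
α = (k/(k−1))·(1 − Σσ²ᵢ/σ²_total) = (6/5)·(1 − 10.812/22.066) = 0.612

coefficient alpha = 0.612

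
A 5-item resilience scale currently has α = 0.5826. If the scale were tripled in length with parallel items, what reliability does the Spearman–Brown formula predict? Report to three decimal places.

Length factor m = 3
α' = m·α / (1 + (m−1)·α)
   = 3 × 0.5826 / (1 + (3 − 1) × 0.5826)
   = 1.7478 / 2.1652 = 0.807

predicted reliability = 0.807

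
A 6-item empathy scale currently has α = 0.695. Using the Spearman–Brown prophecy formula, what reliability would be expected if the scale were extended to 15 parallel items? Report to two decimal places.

Length factor m = 15/6 = 2.5000
α' = m·α / (1 + (m−1)·α)
   = 15/6 × 0.695 / (1 + (15/6 − 1) × 0.695)
   = 1.7375 / 2.0425 = 0.85

predicted reliability = 0.85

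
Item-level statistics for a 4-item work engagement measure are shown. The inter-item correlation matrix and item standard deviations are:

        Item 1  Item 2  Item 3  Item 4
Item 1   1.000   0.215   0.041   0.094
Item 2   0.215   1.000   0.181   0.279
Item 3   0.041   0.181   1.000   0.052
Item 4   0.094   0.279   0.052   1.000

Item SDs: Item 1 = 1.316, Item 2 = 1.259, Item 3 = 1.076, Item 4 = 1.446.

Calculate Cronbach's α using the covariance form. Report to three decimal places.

Σσ²ᵢ = 1.316² + 1.259² + 1.076² + 1.446² = 6.5656
Covariances σ_ij = r_ij · s_i · s_j:
  σ(Item 1,Item 2) = 0.215 × 1.316 × 1.259 = 0.3562
  σ(Item 1,Item 3) = 0.041 × 1.316 × 1.076 = 0.0581
  σ(Item 1,Item 4) = 0.094 × 1.316 × 1.446 = 0.1789
  σ(Item 2,Item 3) = 0.181 × 1.259 × 1.076 = 0.2452
  σ(Item 2,Item 4) = 0.279 × 1.259 × 1.446 = 0.5079
  σ(Item 3,Item 4) = 0.052 × 1.076 × 1.446 = 0.0809
σ²_T = Σσ²ᵢ + 2·Σσ_ij = 6.5656 + 2 × 1.4272 = 9.4200
α = (4/3)·(1 − 6.5656/9.4200) = 0.404

Cronbach's α = 0.404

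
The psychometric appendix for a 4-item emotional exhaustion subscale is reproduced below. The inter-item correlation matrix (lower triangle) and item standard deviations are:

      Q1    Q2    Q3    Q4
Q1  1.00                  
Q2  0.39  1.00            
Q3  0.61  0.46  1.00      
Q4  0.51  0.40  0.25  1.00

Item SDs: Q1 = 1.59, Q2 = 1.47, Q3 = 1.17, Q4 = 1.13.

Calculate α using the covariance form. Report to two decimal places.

Σσ²ᵢ = 1.59² + 1.47² + 1.17² + 1.13² = 7.3348
Covariances σ_ij = r_ij · s_i · s_j:
  σ(Q1,Q2) = 0.39 × 1.59 × 1.47 = 0.9115
  σ(Q1,Q3) = 0.61 × 1.59 × 1.17 = 1.1348
  σ(Q1,Q4) = 0.51 × 1.59 × 1.13 = 0.9163
  σ(Q2,Q3) = 0.46 × 1.47 × 1.17 = 0.7912
  σ(Q2,Q4) = 0.40 × 1.47 × 1.13 = 0.6644
  σ(Q3,Q4) = 0.25 × 1.17 × 1.13 = 0.3305
σ²_T = Σσ²ᵢ + 2·Σσ_ij = 7.3348 + 2 × 4.7487 = 16.8322
α = (4/3)·(1 − 7.3348/16.8322) = 0.75

α = 0.75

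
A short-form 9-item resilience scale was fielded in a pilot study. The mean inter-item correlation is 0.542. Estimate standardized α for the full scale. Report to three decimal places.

Standardized α = k·r̄ / (1 + (k−1)·r̄) = 9 × 0.542 / (1 + 8 × 0.542)
  = 4.8780 / 5.3360 = 0.914

standardized α = 0.914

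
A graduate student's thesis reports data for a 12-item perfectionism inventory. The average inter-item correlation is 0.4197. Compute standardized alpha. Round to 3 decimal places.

standardized alpha = 0.897

Standardized α = k·r̄ / (1 + (k−1)·r̄) = 12 × 0.4197 / (1 + 11 × 0.4197)
  = 5.0364 / 5.6167 = 0.897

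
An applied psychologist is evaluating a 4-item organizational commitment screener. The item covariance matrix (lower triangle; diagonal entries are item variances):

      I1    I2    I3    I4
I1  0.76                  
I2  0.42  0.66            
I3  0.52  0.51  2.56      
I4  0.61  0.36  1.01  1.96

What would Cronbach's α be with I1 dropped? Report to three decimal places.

Remaining items: I2, I3, I4 (k = 3).
Σσᵢ² = 0.66 + 2.56 + 1.96 = 5.18
σ²_T = 5.18 + 2 × 1.88 = 8.94
α (item deleted) = (3/2)·(1 − 5.18/8.94) = 0.631

Cronbach's α = 0.631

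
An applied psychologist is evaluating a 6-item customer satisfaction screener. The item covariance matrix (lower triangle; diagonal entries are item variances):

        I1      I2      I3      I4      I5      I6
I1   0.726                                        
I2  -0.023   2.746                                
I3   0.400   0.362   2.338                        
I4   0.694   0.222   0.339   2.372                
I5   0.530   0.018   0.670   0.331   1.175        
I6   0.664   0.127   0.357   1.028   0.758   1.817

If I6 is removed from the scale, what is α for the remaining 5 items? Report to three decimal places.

Remaining items: I1, I2, I3, I4, I5 (k = 5).
sum of item variances = 0.726 + 2.746 + 2.338 + 2.372 + 1.175 = 9.357
Var(T) = 9.357 + 2 × 3.543 = 16.443
α (item deleted) = (5/4)·(1 − 9.357/16.443) = 0.539

α = 0.539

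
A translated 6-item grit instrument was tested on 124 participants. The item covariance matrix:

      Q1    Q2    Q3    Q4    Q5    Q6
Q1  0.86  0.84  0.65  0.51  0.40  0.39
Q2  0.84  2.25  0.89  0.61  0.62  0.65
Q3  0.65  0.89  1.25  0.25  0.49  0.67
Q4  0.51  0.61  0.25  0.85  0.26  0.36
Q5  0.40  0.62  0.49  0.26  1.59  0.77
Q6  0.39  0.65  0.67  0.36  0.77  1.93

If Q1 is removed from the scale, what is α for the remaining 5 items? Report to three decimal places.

Remaining items: Q2, Q3, Q4, Q5, Q6 (k = 5).
sum of item variances = 2.25 + 1.25 + 0.85 + 1.59 + 1.93 = 7.87
Var(T) = 7.87 + 2 × 5.57 = 19.01
α (item deleted) = (5/4)·(1 − 7.87/19.01) = 0.733

α = 0.733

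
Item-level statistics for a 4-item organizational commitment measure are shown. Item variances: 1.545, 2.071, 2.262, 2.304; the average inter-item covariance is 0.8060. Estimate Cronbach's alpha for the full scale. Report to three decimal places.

α = 0.722

Σσ²ᵢ = 1.545 + 2.071 + 2.262 + 2.304 = 8.182
Sum of the 6 distinct covariances = 6 × 0.8060 = 4.8360
σ²_total = Σσ²ᵢ + 2·Σcov = 8.182 + 2 × 4.8360 = 17.8540
α = (4/3)·(1 − 8.182/17.8540) = 0.722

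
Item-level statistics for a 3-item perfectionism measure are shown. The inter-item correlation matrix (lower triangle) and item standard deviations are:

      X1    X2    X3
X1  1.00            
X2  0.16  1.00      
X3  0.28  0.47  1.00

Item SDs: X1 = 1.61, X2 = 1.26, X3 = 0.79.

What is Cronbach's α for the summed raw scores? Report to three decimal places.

Σσ²ᵢ = 1.61² + 1.26² + 0.79² = 4.8038
Covariances σ_ij = r_ij · s_i · s_j:
  σ(X1,X2) = 0.16 × 1.61 × 1.26 = 0.3246
  σ(X1,X3) = 0.28 × 1.61 × 0.79 = 0.3561
  σ(X2,X3) = 0.47 × 1.26 × 0.79 = 0.4678
σ²_T = Σσ²ᵢ + 2·Σσ_ij = 4.8038 + 2 × 1.1485 = 7.1008
α = (3/2)·(1 − 4.8038/7.1008) = 0.485

α = 0.485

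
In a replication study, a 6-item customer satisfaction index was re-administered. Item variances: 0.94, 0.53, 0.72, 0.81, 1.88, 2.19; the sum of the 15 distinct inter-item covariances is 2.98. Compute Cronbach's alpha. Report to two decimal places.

Cronbach's alpha = 0.55

ΣVar(i) = 0.94 + 0.53 + 0.72 + 0.81 + 1.88 + 2.19 = 7.07
Sum of distinct covariances = 2.98
total variance = ΣVar(i) + 2·Σcov = 7.07 + 2 × 2.98 = 13.03
α = (6/5)·(1 − 7.07/13.03) = 0.55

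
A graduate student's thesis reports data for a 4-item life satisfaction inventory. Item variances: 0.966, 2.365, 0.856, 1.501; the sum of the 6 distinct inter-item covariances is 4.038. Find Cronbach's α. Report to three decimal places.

sum of item variances = 0.966 + 2.365 + 0.856 + 1.501 = 5.688
Sum of distinct covariances = 4.038
σ²_total = sum of item variances + 2·Σcov = 5.688 + 2 × 4.038 = 13.764
α = (4/3)·(1 − 5.688/13.764) = 0.782

α = 0.782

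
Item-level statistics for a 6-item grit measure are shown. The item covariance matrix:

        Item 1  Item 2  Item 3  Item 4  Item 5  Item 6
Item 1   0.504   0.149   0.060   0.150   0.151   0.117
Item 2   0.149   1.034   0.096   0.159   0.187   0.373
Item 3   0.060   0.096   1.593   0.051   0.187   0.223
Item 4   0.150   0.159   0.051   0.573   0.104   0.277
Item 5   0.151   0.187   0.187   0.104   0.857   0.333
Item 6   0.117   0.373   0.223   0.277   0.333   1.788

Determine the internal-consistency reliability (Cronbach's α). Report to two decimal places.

α = 0.54

Σσᵢ² = 0.504 + 1.034 + 1.593 + 0.573 + 0.857 + 1.788 = 6.349
Σ_{i<j} σ_ij = 2.617
σ²_T = 6.349 + 2 × 2.617 = 11.583
α = (k/(k−1))·(1 − Σσᵢ²/σ²_T) = (6/5)·(1 − 6.349/11.583) = 0.54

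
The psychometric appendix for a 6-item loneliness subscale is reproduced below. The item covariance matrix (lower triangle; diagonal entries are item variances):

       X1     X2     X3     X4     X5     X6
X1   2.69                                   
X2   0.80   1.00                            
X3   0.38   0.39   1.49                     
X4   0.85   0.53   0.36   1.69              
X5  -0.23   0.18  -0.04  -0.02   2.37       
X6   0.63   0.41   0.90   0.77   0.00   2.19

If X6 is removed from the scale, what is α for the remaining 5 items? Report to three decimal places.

α = 0.512

Remaining items: X1, X2, X3, X4, X5 (k = 5).
Σσᵢ² = 2.69 + 1.00 + 1.49 + 1.69 + 2.37 = 9.24
total variance = 9.24 + 2 × 3.20 = 15.64
α (item deleted) = (5/4)·(1 − 9.24/15.64) = 0.512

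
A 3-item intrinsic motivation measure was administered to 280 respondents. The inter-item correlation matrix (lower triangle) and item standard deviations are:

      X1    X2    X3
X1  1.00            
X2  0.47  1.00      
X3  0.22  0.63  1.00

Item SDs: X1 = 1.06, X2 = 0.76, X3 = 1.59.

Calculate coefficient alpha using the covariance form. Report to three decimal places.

coefficient alpha = 0.625

Σσ²ᵢ = 1.06² + 0.76² + 1.59² = 4.2293
Covariances σ_ij = r_ij · s_i · s_j:
  σ(X1,X2) = 0.47 × 1.06 × 0.76 = 0.3786
  σ(X1,X3) = 0.22 × 1.06 × 1.59 = 0.3708
  σ(X2,X3) = 0.63 × 0.76 × 1.59 = 0.7613
σ²_T = Σσ²ᵢ + 2·Σσ_ij = 4.2293 + 2 × 1.5107 = 7.2507
α = (3/2)·(1 − 4.2293/7.2507) = 0.625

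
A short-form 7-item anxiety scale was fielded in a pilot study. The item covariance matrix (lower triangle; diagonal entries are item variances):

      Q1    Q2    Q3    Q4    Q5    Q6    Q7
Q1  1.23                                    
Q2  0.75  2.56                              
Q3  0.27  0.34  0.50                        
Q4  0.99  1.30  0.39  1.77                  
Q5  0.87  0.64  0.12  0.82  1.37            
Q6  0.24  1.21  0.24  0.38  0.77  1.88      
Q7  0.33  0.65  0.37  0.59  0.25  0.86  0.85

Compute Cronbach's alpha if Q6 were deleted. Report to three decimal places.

Remaining items: Q1, Q2, Q3, Q4, Q5, Q7 (k = 6).
Σσ²ᵢ = 1.23 + 2.56 + 0.50 + 1.77 + 1.37 + 0.85 = 8.28
σ²_T = 8.28 + 2 × 8.68 = 25.64
α (item deleted) = (6/5)·(1 − 8.28/25.64) = 0.812

α = 0.812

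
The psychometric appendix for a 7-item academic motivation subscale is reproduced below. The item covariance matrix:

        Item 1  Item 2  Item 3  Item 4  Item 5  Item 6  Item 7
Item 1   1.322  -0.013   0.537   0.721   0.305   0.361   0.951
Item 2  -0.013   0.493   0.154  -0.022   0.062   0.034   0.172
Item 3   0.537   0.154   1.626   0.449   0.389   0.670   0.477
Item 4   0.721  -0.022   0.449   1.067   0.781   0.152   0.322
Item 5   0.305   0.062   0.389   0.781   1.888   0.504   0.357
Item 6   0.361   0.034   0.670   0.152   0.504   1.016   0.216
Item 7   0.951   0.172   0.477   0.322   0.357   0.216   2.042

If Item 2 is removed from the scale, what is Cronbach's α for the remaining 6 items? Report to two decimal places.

Remaining items: Item 1, Item 3, Item 4, Item 5, Item 6, Item 7 (k = 6).
sum of item variances = 1.322 + 1.626 + 1.067 + 1.888 + 1.016 + 2.042 = 8.961
Var(T) = 8.961 + 2 × 7.192 = 23.345
α (item deleted) = (6/5)·(1 − 8.961/23.345) = 0.74

Cronbach's α = 0.74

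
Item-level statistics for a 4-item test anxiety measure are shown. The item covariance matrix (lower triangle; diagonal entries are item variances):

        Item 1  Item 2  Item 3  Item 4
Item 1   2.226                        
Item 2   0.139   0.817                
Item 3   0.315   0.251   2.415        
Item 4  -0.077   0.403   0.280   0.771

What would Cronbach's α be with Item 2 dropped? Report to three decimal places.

Cronbach's α = 0.241

Remaining items: Item 1, Item 3, Item 4 (k = 3).
ΣVar(i) = 2.226 + 2.415 + 0.771 = 5.412
σ²_T = 5.412 + 2 × 0.518 = 6.448
α (item deleted) = (3/2)·(1 − 5.412/6.448) = 0.241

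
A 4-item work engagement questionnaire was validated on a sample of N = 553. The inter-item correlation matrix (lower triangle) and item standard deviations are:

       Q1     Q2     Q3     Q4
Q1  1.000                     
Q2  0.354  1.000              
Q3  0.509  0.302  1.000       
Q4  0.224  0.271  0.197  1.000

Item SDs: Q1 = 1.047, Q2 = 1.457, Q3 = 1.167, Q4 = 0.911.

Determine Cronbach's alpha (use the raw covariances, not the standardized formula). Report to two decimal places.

Σσ²ᵢ = 1.047² + 1.457² + 1.167² + 0.911² = 5.4109
Covariances σ_ij = r_ij · s_i · s_j:
  σ(Q1,Q2) = 0.354 × 1.047 × 1.457 = 0.5400
  σ(Q1,Q3) = 0.509 × 1.047 × 1.167 = 0.6219
  σ(Q1,Q4) = 0.224 × 1.047 × 0.911 = 0.2137
  σ(Q2,Q3) = 0.302 × 1.457 × 1.167 = 0.5135
  σ(Q2,Q4) = 0.271 × 1.457 × 0.911 = 0.3597
  σ(Q3,Q4) = 0.197 × 1.167 × 0.911 = 0.2094
σ²_T = Σσ²ᵢ + 2·Σσ_ij = 5.4109 + 2 × 2.4582 = 10.3273
α = (4/3)·(1 − 5.4109/10.3273) = 0.63

Cronbach's alpha = 0.63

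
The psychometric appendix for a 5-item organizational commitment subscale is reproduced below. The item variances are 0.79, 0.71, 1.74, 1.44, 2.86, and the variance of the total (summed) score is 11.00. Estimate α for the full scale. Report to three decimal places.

α = 0.393

Σσᵢ² = 0.79 + 0.71 + 1.74 + 1.44 + 2.86 = 7.54
α = (k/(k−1))·(1 − Σσᵢ²/Var(T)) = (5/4)·(1 − 7.54/11.00) = 0.393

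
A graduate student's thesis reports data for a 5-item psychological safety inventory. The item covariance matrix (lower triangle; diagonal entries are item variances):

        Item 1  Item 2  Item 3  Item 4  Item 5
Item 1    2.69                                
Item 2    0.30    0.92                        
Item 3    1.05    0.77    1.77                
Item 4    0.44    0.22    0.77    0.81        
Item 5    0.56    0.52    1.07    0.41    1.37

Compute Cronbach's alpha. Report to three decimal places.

ΣVar(i) = 2.69 + 0.92 + 1.77 + 0.81 + 1.37 = 7.56
Σ_{i<j} σ_ij = 6.11
total variance = 7.56 + 2 × 6.11 = 19.78
α = (k/(k−1))·(1 − ΣVar(i)/total variance) = (5/4)·(1 − 7.56/19.78) = 0.772

α = 0.772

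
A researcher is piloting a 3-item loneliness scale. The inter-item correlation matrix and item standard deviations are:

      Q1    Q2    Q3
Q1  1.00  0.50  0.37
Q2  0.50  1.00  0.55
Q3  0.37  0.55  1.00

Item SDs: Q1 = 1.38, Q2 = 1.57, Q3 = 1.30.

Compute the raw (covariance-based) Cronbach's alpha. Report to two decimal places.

α = 0.73

Σσ²ᵢ = 1.38² + 1.57² + 1.30² = 6.0593
Covariances σ_ij = r_ij · s_i · s_j:
  σ(Q1,Q2) = 0.50 × 1.38 × 1.57 = 1.0833
  σ(Q1,Q3) = 0.37 × 1.38 × 1.30 = 0.6638
  σ(Q2,Q3) = 0.55 × 1.57 × 1.30 = 1.1226
σ²_T = Σσ²ᵢ + 2·Σσ_ij = 6.0593 + 2 × 2.8697 = 11.7987
α = (3/2)·(1 − 6.0593/11.7987) = 0.73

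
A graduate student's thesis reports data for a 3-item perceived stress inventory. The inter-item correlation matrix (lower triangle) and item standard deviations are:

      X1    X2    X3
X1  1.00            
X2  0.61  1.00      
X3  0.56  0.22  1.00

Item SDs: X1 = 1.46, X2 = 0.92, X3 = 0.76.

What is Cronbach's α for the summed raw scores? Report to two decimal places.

α = 0.71

Σσ²ᵢ = 1.46² + 0.92² + 0.76² = 3.5556
Covariances σ_ij = r_ij · s_i · s_j:
  σ(X1,X2) = 0.61 × 1.46 × 0.92 = 0.8194
  σ(X1,X3) = 0.56 × 1.46 × 0.76 = 0.6214
  σ(X2,X3) = 0.22 × 0.92 × 0.76 = 0.1538
σ²_T = Σσ²ᵢ + 2·Σσ_ij = 3.5556 + 2 × 1.5946 = 6.7448
α = (3/2)·(1 − 3.5556/6.7448) = 0.71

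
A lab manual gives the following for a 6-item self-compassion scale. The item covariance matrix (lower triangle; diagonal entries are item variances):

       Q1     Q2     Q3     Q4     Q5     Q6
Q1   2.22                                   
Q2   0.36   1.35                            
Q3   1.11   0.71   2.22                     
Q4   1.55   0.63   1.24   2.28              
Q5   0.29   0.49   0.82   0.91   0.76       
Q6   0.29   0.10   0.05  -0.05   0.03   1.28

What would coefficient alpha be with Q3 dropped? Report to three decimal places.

α = 0.673

Remaining items: Q1, Q2, Q4, Q5, Q6 (k = 5).
Σσ²ᵢ = 2.22 + 1.35 + 2.28 + 0.76 + 1.28 = 7.89
σ²_total = 7.89 + 2 × 4.60 = 17.09
α (item deleted) = (5/4)·(1 − 7.89/17.09) = 0.673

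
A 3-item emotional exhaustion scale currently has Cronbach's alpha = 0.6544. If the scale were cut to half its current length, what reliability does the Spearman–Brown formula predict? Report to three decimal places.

predicted reliability = 0.486

Length factor m = 1/2
α' = m·α / (1 − (1−m)·α)
   = 1/2 × 0.6544 / (1 − (1 − 1/2) × 0.6544)
   = 0.3272 / 0.6728 = 0.486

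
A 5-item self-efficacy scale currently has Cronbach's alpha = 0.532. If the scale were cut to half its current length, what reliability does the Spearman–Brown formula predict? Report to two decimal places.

Length factor m = 1/2
α' = m·α / (1 − (1−m)·α)
   = 1/2 × 0.532 / (1 − (1 − 1/2) × 0.532)
   = 0.2660 / 0.7340 = 0.36

predicted reliability = 0.36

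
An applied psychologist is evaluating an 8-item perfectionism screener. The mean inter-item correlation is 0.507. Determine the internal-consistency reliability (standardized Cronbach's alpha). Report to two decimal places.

α = 0.89

Standardized α = k·r̄ / (1 + (k−1)·r̄) = 8 × 0.507 / (1 + 7 × 0.507)
  = 4.0560 / 4.5490 = 0.89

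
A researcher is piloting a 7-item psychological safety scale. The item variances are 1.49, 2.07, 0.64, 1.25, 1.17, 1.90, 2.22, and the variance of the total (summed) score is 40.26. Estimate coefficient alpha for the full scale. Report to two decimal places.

α = 0.86

Σσ²ᵢ = 1.49 + 2.07 + 0.64 + 1.25 + 1.17 + 1.90 + 2.22 = 10.74
α = (k/(k−1))·(1 − Σσ²ᵢ/Var(T)) = (7/6)·(1 − 10.74/40.26) = 0.86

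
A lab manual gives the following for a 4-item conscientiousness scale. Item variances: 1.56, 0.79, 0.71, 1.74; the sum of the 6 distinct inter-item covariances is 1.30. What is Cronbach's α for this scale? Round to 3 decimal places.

sum of item variances = 1.56 + 0.79 + 0.71 + 1.74 = 4.80
Sum of distinct covariances = 1.30
total variance = sum of item variances + 2·Σcov = 4.80 + 2 × 1.30 = 7.40
α = (4/3)·(1 − 4.80/7.40) = 0.468

Cronbach's α = 0.468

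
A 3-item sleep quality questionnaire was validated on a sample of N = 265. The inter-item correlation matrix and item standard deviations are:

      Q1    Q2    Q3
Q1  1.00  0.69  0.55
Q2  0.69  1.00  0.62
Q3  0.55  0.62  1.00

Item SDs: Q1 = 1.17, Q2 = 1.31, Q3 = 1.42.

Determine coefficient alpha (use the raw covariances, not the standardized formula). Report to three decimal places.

Σσ²ᵢ = 1.17² + 1.31² + 1.42² = 5.1014
Covariances σ_ij = r_ij · s_i · s_j:
  σ(Q1,Q2) = 0.69 × 1.17 × 1.31 = 1.0576
  σ(Q1,Q3) = 0.55 × 1.17 × 1.42 = 0.9138
  σ(Q2,Q3) = 0.62 × 1.31 × 1.42 = 1.1533
σ²_T = Σσ²ᵢ + 2·Σσ_ij = 5.1014 + 2 × 3.1247 = 11.3508
α = (3/2)·(1 − 5.1014/11.3508) = 0.826

α = 0.826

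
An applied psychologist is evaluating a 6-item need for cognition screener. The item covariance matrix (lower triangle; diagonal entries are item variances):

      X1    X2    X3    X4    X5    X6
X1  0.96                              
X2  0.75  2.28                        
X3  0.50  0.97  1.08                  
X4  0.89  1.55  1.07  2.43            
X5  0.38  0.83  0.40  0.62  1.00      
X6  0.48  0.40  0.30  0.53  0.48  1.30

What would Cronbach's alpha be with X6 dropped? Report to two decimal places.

Remaining items: X1, X2, X3, X4, X5 (k = 5).
ΣVar(i) = 0.96 + 2.28 + 1.08 + 2.43 + 1.00 = 7.75
total variance = 7.75 + 2 × 7.96 = 23.67
α (item deleted) = (5/4)·(1 − 7.75/23.67) = 0.84

Cronbach's alpha = 0.84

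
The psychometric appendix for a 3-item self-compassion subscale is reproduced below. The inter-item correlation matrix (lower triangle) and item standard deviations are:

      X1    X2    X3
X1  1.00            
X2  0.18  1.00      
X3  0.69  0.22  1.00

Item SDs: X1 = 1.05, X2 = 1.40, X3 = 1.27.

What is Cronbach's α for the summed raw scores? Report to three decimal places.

Σσ²ᵢ = 1.05² + 1.40² + 1.27² = 4.6754
Covariances σ_ij = r_ij · s_i · s_j:
  σ(X1,X2) = 0.18 × 1.05 × 1.40 = 0.2646
  σ(X1,X3) = 0.69 × 1.05 × 1.27 = 0.9201
  σ(X2,X3) = 0.22 × 1.40 × 1.27 = 0.3912
σ²_T = Σσ²ᵢ + 2·Σσ_ij = 4.6754 + 2 × 1.5759 = 7.8272
α = (3/2)·(1 − 4.6754/7.8272) = 0.604

Cronbach's α = 0.604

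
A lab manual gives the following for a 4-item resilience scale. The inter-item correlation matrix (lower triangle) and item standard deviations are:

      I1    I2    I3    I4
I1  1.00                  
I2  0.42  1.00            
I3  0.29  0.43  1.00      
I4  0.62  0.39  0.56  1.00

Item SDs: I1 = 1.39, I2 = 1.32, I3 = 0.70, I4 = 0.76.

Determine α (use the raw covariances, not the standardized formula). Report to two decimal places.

α = 0.72

Σσ²ᵢ = 1.39² + 1.32² + 0.70² + 0.76² = 4.7421
Covariances σ_ij = r_ij · s_i · s_j:
  σ(I1,I2) = 0.42 × 1.39 × 1.32 = 0.7706
  σ(I1,I3) = 0.29 × 1.39 × 0.70 = 0.2822
  σ(I1,I4) = 0.62 × 1.39 × 0.76 = 0.6550
  σ(I2,I3) = 0.43 × 1.32 × 0.70 = 0.3973
  σ(I2,I4) = 0.39 × 1.32 × 0.76 = 0.3912
  σ(I3,I4) = 0.56 × 0.70 × 0.76 = 0.2979
σ²_T = Σσ²ᵢ + 2·Σσ_ij = 4.7421 + 2 × 2.7942 = 10.3305
α = (4/3)·(1 − 4.7421/10.3305) = 0.72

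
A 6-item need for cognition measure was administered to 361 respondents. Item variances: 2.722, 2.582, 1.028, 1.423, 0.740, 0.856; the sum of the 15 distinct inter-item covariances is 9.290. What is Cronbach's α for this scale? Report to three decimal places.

α = 0.798

Σσ²ᵢ = 2.722 + 2.582 + 1.028 + 1.423 + 0.740 + 0.856 = 9.351
Sum of distinct covariances = 9.290
σ²_T = Σσ²ᵢ + 2·Σcov = 9.351 + 2 × 9.290 = 27.931
α = (6/5)·(1 − 9.351/27.931) = 0.798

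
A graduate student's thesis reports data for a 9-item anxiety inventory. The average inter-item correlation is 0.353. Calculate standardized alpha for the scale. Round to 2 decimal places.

Standardized α = k·r̄ / (1 + (k−1)·r̄) = 9 × 0.353 / (1 + 8 × 0.353)
  = 3.1770 / 3.8240 = 0.83

α = 0.83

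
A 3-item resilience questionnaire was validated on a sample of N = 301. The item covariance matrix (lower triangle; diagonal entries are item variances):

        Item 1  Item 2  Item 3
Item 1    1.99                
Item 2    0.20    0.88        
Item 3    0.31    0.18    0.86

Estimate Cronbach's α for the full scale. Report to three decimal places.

α = 0.405

Σσᵢ² = 1.99 + 0.88 + 0.86 = 3.73
Sum of off-diagonal covariances = 0.69
total variance = 3.73 + 2 × 0.69 = 5.11
α = (k/(k−1))·(1 − Σσᵢ²/total variance) = (3/2)·(1 − 3.73/5.11) = 0.405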